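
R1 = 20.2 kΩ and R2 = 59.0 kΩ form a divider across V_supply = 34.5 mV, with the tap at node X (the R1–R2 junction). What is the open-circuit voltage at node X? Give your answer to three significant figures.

V_th ≈ 25.7 mV

With X open, the divider is unloaded: V_th = 34.5 × 59.0/79.20 = 25.70 mV.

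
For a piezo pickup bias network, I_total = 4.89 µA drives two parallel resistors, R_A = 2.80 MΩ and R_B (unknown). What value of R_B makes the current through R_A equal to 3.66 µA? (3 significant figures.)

R_B ≈ 8.33 MΩ

Two-branch current divider: I_A = I_total · R_B/(R_A + R_B).
3.66/4.89 = R_B/(R_A + R_B) → R_B = R_A · (0.7485)/(1 − 0.7485) = 2.80 × 2.976 = 8.332 MΩ.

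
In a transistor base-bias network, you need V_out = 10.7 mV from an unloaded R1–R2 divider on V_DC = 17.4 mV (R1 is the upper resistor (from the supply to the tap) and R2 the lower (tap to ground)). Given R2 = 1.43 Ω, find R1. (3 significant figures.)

The divider ratio is R2/(R1+R2) = 10.7/17.4 = 0.6149.
R1 = R2·(1/k − 1) = 1.43 × 0.6262 = 0.8954 Ω.

R1 ≈ 0.895 Ω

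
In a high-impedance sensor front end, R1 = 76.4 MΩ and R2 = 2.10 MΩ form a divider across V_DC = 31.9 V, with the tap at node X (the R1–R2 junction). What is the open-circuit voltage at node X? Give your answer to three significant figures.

V_th ≈ 0.853 V

Open-circuit (no load on X): V_th = V_DC · R2/(R1 + R2) = 31.9 × 2.10/(76.40 + 2.10) = 0.8534 V.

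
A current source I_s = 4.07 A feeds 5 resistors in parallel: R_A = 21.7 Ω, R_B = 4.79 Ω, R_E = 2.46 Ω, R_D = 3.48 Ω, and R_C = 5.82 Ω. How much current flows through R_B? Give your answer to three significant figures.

ΣG = 1/21.7 + 1/4.79 + 1/2.46 + 1/3.48 + 1/5.82 = 1.121.
By the current-divider rule, I = I_s · G_k/ΣG = 4.07 × 0.1863 = 0.7583 A.

I ≈ 0.758 A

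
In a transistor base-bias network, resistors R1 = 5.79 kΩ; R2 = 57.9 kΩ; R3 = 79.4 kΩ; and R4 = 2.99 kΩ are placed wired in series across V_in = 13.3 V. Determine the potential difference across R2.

Series total: ΣR = 5.79 + 57.9 + 79.4 + 2.99 = 146.1 kΩ.
By the voltage-divider rule, V = 13.3 × 57.90/146.1 = 5.272 V.

V ≈ 5.27 V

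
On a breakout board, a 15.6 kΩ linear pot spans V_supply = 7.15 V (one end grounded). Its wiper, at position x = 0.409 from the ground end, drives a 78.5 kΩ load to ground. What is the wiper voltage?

V_out ≈ 2.79 V

Lower segment x·R_p = 6.380 kΩ; upper segment (1−x)·R_p = 9.220 kΩ.
Lower segment in parallel with the load: 6.380 ‖ 78.5 = 5.901 kΩ.
V_out = 7.15 × 5.901/(9.220 + 5.901) = 2.790 V.
(Unloaded: V_out = x·V_supply = 2.92 V.)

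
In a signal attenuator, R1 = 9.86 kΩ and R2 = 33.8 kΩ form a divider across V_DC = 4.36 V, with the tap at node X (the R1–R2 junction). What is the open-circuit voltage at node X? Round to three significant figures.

With X open, the divider is unloaded: V_th = 4.36 × 33.8/43.66 = 3.375 V.

V_th ≈ 3.38 V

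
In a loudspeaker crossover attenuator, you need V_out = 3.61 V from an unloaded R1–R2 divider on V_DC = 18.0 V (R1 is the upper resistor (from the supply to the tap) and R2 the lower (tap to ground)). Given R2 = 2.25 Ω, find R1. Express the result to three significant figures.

V_out/V_DC = R2/(R1+R2) = 0.2006.
R1 = R2·(1/k − 1) = 2.25 × 3.986 = 8.969 Ω.

R1 ≈ 8.97 Ω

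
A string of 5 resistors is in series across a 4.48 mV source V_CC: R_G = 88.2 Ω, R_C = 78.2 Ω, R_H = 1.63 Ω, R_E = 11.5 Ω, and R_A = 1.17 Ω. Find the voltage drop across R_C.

V ≈ 1.94 mV

Series total: ΣR = 88.2 + 78.2 + 1.63 + 11.5 + 1.17 = 180.7 Ω.
Voltage divider: V = V_CC · (78.20 / 180.7) = 4.48 × 0.4328 = 1.939 mV.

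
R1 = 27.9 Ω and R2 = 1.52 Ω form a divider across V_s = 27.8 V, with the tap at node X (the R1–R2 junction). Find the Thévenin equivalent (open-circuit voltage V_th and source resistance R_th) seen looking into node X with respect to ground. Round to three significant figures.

V_th ≈ 1.44 V, R_th ≈ 1.44 Ω

Open-circuit (no load on X): V_th = V_s · R2/(R1 + R2) = 27.8 × 1.52/(27.90 + 1.52) = 1.436 V.
With V_s suppressed (replaced by a short), R_th = R1 ‖ R2 = (27.90 × 1.52)/(27.90 + 1.52) = 1.441 Ω.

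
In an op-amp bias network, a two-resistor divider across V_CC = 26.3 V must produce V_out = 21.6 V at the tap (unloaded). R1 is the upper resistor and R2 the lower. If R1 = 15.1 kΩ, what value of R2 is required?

R2 ≈ 69.4 kΩ

V_out/V_CC = R2/(R1+R2) = 0.8213.
So R2 = R1 · V_out/(V_CC − V_out) = 15.1 × 21.6/(26.3 − 21.6) = 15.1 × 4.596 = 69.40 kΩ.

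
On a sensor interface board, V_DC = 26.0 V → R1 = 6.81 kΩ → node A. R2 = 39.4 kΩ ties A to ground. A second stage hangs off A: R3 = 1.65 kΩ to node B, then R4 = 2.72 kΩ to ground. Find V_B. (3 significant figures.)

Node A sees R2 in parallel with the series input of stage 2, R3 + R4 = 4.370 kΩ.
R2 ‖ (R3+R4) = 3.934 kΩ.
First divider: V_A = V_DC · 3.934/(6.81 + 3.934) = 9.520 V.
V_B = V_A × 0.6224 = 5.925 V.

V_B ≈ 5.93 V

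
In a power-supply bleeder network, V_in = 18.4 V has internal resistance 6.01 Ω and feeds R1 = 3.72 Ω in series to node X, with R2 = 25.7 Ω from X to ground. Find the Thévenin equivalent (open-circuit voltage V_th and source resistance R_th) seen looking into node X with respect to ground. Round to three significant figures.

V_th ≈ 13.3 V, R_th ≈ 7.06 Ω

R1' = 6.01 + 3.72 = 9.730 Ω (source resistance + R1).
With X open, the divider is unloaded: V_th = 18.4 × 25.7/35.43 = 13.35 V.
With V_in suppressed (replaced by a short), R_th = R1' ‖ R2 = (9.730 × 25.7)/(9.730 + 25.7) = 7.058 Ω.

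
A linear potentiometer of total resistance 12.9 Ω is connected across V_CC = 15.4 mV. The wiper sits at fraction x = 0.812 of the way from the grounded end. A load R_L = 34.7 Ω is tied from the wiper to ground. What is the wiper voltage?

The pot divides into 2.425 Ω above the wiper and 10.47 Ω below.
(x·R_p) ‖ R_L = 8.046 Ω.
V_out = 15.4 × 8.046/(2.425 + 8.046) = 11.83 mV.
(Unloaded: V_out = x·V_CC = 12.5 mV.)

V_out ≈ 11.8 mV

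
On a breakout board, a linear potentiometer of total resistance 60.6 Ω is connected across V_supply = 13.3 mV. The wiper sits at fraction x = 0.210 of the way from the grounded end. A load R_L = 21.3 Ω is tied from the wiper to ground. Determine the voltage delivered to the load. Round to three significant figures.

Split the track: R_lower = x·R_p = 12.73 Ω, R_upper = (1−x)·R_p = 47.87 Ω.
Lower segment in parallel with the load: 12.73 ‖ 21.3 = 7.966 Ω.
Then V_out = V_supply · 7.966/(47.87 + 7.966) = 1.897 mV.

V_out ≈ 1.90 mV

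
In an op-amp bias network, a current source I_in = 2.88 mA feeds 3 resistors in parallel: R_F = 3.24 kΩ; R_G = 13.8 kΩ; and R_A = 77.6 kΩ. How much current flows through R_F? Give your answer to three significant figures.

ΣG = 1/3.24 + 1/13.8 + 1/77.6 = 0.3940.
Current divider: I(R_F) = I_in · G_k/ΣG = 2.88 × (0.3086/0.3940) = 2.88 × 0.7834 = 2.256 mA.

I ≈ 2.26 mA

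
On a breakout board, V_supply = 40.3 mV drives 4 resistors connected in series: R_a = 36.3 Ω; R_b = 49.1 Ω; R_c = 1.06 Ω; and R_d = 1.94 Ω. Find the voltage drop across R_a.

Total series resistance ΣR = 36.3 + 49.1 + 1.06 + 1.94 = 88.40 Ω.
By the voltage-divider rule, V = 40.3 × 36.30/88.40 = 16.55 mV.

V ≈ 16.5 mV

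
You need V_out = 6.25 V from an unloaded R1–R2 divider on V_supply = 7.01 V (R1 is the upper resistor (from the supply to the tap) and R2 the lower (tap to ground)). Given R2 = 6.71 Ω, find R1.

R1 ≈ 0.816 Ω

The divider ratio is R2/(R1+R2) = 6.25/7.01 = 0.8916.
R1 = R2·(1/k − 1) = 6.71 × 0.1216 = 0.8159 Ω.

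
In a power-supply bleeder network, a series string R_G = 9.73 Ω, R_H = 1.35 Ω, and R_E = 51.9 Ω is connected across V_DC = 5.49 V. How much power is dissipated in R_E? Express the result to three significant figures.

The common current is I = 5.49/62.98 = 0.08717 A.
P(R_E) = I²·R_E = (0.08717)² × 51.9 = 0.3944 W.

P ≈ 0.394 W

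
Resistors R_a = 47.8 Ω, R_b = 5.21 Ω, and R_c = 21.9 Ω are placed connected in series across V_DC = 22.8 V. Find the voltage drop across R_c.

V ≈ 6.67 V

ΣR = 47.8 + 5.21 + 21.9 = 74.91 Ω.
By the voltage-divider rule, V = 22.8 × 21.90/74.91 = 6.666 V.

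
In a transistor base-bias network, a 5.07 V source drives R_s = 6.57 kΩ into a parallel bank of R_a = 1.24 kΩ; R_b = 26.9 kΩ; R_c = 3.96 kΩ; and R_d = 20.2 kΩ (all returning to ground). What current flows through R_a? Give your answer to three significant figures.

I ≈ 0.480 mA

Equivalent of the parallel group: R_p = 0.8729 kΩ.
V_A by voltage divider: V_A = 5.07 × 0.8729/(6.57 + 0.8729) = 0.5946 V.
I(R_a) = V_A / R_a = 0.5946/1.24 = 0.4795 mA.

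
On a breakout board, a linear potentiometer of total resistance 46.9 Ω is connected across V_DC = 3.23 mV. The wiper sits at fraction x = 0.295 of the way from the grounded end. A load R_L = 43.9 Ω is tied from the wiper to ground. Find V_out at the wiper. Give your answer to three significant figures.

V_out ≈ 0.780 mV

Lower segment x·R_p = 13.84 Ω; upper segment (1−x)·R_p = 33.06 Ω.
(x·R_p) ‖ R_L = 10.52 Ω.
Loaded-divider output: V_out = 3.23 × 0.2414 = 0.7796 mV.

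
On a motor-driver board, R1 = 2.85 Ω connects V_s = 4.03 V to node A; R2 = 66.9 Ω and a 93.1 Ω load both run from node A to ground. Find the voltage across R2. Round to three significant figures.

First combine the lower leg with the load: R2 ‖ R_L = 38.93 Ω.
Now apply the divider: V_out = 4.03 × 0.9318 = 3.755 V.

V_out ≈ 3.76 V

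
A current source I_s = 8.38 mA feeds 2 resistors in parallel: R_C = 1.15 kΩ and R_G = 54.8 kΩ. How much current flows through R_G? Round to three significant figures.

I ≈ 0.172 mA

With just two branches, the current splits inversely with resistance.
So I = 8.38 × 1.15/55.95 = 0.1722 mA.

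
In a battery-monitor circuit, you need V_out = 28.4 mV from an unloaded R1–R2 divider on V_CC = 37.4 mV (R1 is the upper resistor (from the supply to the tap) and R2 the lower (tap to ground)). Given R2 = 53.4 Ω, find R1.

Required fraction k = V_out/V_CC = 0.7594.
So R1 = R2 · (V_CC/V_out − 1) = 53.4 × (37.4/28.4 − 1) = 53.4 × 0.3169 = 16.92 Ω.

R1 ≈ 16.9 Ω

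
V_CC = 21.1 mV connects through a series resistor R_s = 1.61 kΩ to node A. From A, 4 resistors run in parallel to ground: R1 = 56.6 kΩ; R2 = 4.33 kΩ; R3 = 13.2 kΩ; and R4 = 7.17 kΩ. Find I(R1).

I ≈ 0.213 µA

Combine the parallel branches: R_p = (1/56.6 + 1/4.33 + 1/13.2 + 1/7.17)⁻¹ = 2.156 kΩ.
Node voltage V_A = V_CC · R_p/(R_s + R_p) = 21.1 × 0.5725 = 12.08 mV.
Branch current I = V_A/R1 = 12.08/56.6 = 0.2134 µA.
(Check via current divider: I_total = 5.603 µA; share G_k/ΣG = 0.03809 → same result.)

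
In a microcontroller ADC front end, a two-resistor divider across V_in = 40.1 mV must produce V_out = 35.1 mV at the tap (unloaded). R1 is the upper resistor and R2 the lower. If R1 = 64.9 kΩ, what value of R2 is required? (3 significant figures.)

R2 ≈ 456 kΩ

The divider ratio is R2/(R1+R2) = 35.1/40.1 = 0.8753.
So R2 = R1 · V_out/(V_in − V_out) = 64.9 × 35.1/(40.1 − 35.1) = 64.9 × 7.020 = 455.6 kΩ.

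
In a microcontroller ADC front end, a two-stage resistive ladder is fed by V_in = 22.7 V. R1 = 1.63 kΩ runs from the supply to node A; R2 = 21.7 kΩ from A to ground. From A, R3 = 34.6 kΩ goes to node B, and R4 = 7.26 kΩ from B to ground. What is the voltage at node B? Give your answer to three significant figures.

Node A sees R2 in parallel with the series input of stage 2, R3 + R4 = 41.86 kΩ.
Effective lower resistance at A: R2 ‖ 41.86 = 14.29 kΩ.
So V_A = 22.7 × 0.8976 = 20.38 V.
Stage 2 is unloaded, so V_B = V_A · R4/(R3+R4) = 20.38 × 7.26/41.86 = 3.534 V.

V_B ≈ 3.53 V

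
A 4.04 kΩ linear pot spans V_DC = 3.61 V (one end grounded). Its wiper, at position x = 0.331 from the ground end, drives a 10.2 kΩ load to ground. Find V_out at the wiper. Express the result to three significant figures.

Split the track: R_lower = x·R_p = 1.337 kΩ, R_upper = (1−x)·R_p = 2.703 kΩ.
R_L loads the lower segment: effective lower R = 1.182 kΩ.
Then V_out = V_DC · 1.182/(2.703 + 1.182) = 1.099 V.
(Unloaded: V_out = x·V_DC = 1.19 V.)

V_out ≈ 1.10 V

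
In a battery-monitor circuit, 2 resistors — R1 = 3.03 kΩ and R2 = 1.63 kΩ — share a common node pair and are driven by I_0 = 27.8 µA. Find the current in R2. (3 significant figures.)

I ≈ 18.1 µA

Two-branch current divider: I_k = I_0 · R_other/(R_1 + R_2).
I(R2) = 27.8 × 3.03/(3.03 + 1.63) = 27.8 × 0.6502 = 18.08 µA.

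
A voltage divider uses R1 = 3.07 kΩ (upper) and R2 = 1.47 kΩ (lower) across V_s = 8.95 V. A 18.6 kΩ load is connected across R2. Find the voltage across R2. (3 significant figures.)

The load sits in parallel with R2, giving an effective lower resistance R2' = R2·R_L/(R2+R_L) = 1.362 kΩ.
Now apply the divider: V_out = 8.95 × 0.3074 = 2.751 V.
(Unloaded it would be 2.90 V; the load pulls it down.)

V_out ≈ 2.75 V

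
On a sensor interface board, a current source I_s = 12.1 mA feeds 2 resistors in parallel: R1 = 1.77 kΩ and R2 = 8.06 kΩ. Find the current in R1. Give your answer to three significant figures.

I ≈ 9.92 mA

Two-branch current divider: I_k = I_s · R_other/(R_1 + R_2).
I(R1) = 12.1 × 8.06/(1.77 + 8.06) = 12.1 × 0.8199 = 9.921 mA.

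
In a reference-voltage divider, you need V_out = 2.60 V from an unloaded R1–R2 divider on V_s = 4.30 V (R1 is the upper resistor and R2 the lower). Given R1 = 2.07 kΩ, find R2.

R2 ≈ 3.17 kΩ

Required fraction k = V_out/V_s = 0.6047.
So R2 = R1 · V_out/(V_s − V_out) = 2.07 × 2.60/(4.30 − 2.60) = 2.07 × 1.529 = 3.166 kΩ.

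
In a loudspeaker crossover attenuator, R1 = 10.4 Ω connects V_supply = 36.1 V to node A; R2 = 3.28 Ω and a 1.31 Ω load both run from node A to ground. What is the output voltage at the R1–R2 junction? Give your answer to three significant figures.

R2 ‖ R_L = (3.28 × 1.31)/(3.28 + 1.31) = 0.9361 Ω.
Voltage divider with the loaded lower leg: V_out = 36.1 × 0.9361/(10.4 + 0.9361) = 36.1 × 0.08258 = 2.981 V.

V_out ≈ 2.98 V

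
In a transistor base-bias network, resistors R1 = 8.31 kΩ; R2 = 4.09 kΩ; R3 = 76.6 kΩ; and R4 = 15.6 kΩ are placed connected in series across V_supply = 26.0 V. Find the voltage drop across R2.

V ≈ 1.02 V

Series total: ΣR = 8.31 + 4.09 + 76.6 + 15.6 = 104.6 kΩ.
V = V_supply · R/ΣR = 26.0 × 0.03910 = 1.017 V.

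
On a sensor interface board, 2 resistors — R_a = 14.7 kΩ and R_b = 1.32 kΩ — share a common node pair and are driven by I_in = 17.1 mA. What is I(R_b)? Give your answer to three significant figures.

For two parallel branches, I_k = I_in · (other R)/(sum of R).
I(R_b) = 17.1 × 14.7/(14.7 + 1.32) = 17.1 × 0.9176 = 15.69 mA.

I ≈ 15.7 mA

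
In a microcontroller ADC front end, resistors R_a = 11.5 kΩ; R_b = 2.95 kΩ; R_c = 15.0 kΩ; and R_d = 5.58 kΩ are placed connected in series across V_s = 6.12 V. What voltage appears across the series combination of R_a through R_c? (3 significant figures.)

V ≈ 5.15 V

Total series resistance ΣR = 11.5 + 2.95 + 15.0 + 5.58 = 35.03 kΩ.
R_{R_a..R_c} = 11.5 + 2.95 + 15.0 = 29.45 kΩ.
Voltage divider: V = V_s · (29.45 / 35.03) = 6.12 × 0.8407 = 5.145 V.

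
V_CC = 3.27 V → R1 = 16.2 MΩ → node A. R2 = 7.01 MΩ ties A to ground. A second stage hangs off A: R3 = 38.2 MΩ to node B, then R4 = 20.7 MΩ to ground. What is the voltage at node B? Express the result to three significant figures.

V_B ≈ 0.320 V

Node A sees R2 in parallel with the series input of stage 2, R3 + R4 = 58.90 MΩ.
Effective lower resistance at A: R2 ‖ 58.90 = 6.264 MΩ.
So V_A = 3.27 × 0.2789 = 0.9119 V.
Then the unloaded second divider: V_B = V_A × R4/(R3+R4) = 0.9119 × 0.3514 = 0.3205 V.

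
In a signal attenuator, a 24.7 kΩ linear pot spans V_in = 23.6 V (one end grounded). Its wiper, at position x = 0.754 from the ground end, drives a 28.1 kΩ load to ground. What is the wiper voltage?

Split the track: R_lower = x·R_p = 18.62 kΩ, R_upper = (1−x)·R_p = 6.076 kΩ.
R_L loads the lower segment: effective lower R = 11.20 kΩ.
V_out = 23.6 × 11.20/(6.076 + 11.20) = 15.30 V.

V_out ≈ 15.3 V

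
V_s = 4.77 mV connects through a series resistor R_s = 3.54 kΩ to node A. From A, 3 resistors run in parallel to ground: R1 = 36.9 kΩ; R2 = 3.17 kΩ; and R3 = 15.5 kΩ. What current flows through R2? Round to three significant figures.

Combine the parallel branches: R_p = (1/36.9 + 1/3.17 + 1/15.5)⁻¹ = 2.457 kΩ.
Node voltage V_A = V_s · R_p/(R_s + R_p) = 4.77 × 0.4097 = 1.954 mV.
Branch current I = V_A/R2 = 1.954/3.17 = 0.6164 µA.

I ≈ 0.616 µA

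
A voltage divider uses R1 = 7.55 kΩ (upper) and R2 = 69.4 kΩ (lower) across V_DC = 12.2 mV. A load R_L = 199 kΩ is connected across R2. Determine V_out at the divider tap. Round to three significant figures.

V_out ≈ 10.6 mV

R2 ‖ R_L = (69.4 × 199)/(69.4 + 199) = 51.46 kΩ.
Voltage divider with the loaded lower leg: V_out = 12.2 × 51.46/(7.55 + 51.46) = 12.2 × 0.8720 = 10.64 mV.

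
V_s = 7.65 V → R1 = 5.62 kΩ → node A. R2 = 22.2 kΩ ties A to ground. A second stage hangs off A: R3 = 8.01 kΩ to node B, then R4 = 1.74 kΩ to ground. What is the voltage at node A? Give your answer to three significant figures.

Node A sees R2 in parallel with the series input of stage 2, R3 + R4 = 9.750 kΩ.
Effective lower resistance at A: R2 ‖ 9.750 = 6.775 kΩ.
First divider: V_A = V_s · 6.775/(5.62 + 6.775) = 4.181 V.

V_A ≈ 4.18 V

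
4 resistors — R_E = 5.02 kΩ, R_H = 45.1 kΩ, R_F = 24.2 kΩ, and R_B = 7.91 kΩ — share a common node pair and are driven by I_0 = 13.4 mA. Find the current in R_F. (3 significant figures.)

I ≈ 1.42 mA

Conductances: ΣG = 1/5.02 + 1/45.1 + 1/24.2 + 1/7.91 = 0.3891 (1/kΩ).
R_F takes the fraction G_k/ΣG = 0.04132/0.3891 = 0.1062, so I = 13.4 × 0.1062 = 1.423 mA.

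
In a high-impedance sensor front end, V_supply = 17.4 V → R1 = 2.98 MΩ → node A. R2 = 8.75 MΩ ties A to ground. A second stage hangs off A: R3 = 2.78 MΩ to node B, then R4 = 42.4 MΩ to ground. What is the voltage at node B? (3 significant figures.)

V_B ≈ 11.6 V

Looking into the second stage from A: R3 + R4 = 45.18 MΩ appears in parallel with R2.
R2 ‖ (R3+R4) = 7.330 MΩ.
So V_A = 17.4 × 0.7110 = 12.37 V.
V_B = V_A × 0.9385 = 11.61 V.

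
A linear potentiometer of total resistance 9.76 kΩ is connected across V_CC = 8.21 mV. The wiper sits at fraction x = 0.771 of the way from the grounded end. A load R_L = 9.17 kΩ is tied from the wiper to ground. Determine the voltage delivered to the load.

V_out ≈ 5.33 mV

Lower segment x·R_p = 7.525 kΩ; upper segment (1−x)·R_p = 2.235 kΩ.
Lower segment in parallel with the load: 7.525 ‖ 9.17 = 4.133 kΩ.
Loaded-divider output: V_out = 8.21 × 0.6490 = 5.329 mV.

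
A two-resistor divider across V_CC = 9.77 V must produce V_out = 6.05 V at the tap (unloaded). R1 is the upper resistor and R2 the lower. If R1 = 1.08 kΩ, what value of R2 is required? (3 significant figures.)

R2 ≈ 1.76 kΩ

V_out/V_CC = R2/(R1+R2) = 0.6192.
So R2 = R1 · V_out/(V_CC − V_out) = 1.08 × 6.05/(9.77 − 6.05) = 1.08 × 1.626 = 1.756 kΩ.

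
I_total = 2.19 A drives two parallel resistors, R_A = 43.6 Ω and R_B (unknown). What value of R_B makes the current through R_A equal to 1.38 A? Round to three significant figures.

Two-branch current divider: I_A = I_total · R_B/(R_A + R_B).
With f = 0.6301, R_B = R_A · f/(1−f) = 43.6 × 1.704 = 74.28 Ω.

R_B ≈ 74.3 Ω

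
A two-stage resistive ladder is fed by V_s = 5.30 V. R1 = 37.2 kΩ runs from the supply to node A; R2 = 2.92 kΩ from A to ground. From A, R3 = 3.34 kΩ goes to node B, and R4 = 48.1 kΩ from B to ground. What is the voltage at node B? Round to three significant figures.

Looking into the second stage from A: R3 + R4 = 51.44 kΩ appears in parallel with R2.
R2 ‖ (R3+R4) = 2.763 kΩ.
First divider: V_A = V_s · 2.763/(37.2 + 2.763) = 0.3665 V.
Then the unloaded second divider: V_B = V_A × R4/(R3+R4) = 0.3665 × 0.9351 = 0.3427 V.

V_B ≈ 0.343 V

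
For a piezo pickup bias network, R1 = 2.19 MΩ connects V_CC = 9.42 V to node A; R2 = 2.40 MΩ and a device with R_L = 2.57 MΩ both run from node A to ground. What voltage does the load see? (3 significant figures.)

First combine the lower leg with the load: R2 ‖ R_L = 1.241 MΩ.
Now apply the divider: V_out = 9.42 × 0.3617 = 3.407 V.

V_out ≈ 3.41 V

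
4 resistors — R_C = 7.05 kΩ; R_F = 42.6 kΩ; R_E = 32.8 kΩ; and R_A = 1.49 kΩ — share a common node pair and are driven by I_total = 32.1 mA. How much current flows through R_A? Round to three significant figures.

Total conductance ΣG = 1/7.05 + 1/42.6 + 1/32.8 + 1/1.49 = 0.8669 (units of 1/kΩ).
R_A takes the fraction G_k/ΣG = 0.6711/0.8669 = 0.7741, so I = 32.1 × 0.7741 = 24.85 mA.

I ≈ 24.8 mA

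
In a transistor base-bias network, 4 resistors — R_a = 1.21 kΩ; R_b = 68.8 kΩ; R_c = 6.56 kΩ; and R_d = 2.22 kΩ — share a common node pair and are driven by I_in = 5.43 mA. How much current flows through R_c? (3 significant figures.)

ΣG = 1/1.21 + 1/68.8 + 1/6.56 + 1/2.22 = 1.444.
Current divider: I(R_c) = I_in · G_k/ΣG = 5.43 × (0.1524/1.444) = 5.43 × 0.1056 = 0.5733 mA.

I ≈ 0.573 mA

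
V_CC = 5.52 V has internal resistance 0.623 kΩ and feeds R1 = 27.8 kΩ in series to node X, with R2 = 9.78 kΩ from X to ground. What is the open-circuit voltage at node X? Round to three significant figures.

V_th ≈ 1.41 V

R1' = 0.623 + 27.8 = 28.42 kΩ (source resistance + R1).
Open-circuit (no load on X): V_th = V_CC · R2/(R1' + R2) = 5.52 × 9.78/(28.42 + 9.78) = 1.413 V.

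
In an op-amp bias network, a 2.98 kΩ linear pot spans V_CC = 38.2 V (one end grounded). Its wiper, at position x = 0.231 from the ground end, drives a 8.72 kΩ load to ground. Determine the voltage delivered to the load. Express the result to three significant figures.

Split the track: R_lower = x·R_p = 0.6884 kΩ, R_upper = (1−x)·R_p = 2.292 kΩ.
(x·R_p) ‖ R_L = 0.6380 kΩ.
V_out = 38.2 × 0.6380/(2.292 + 0.6380) = 8.319 V.

V_out ≈ 8.32 V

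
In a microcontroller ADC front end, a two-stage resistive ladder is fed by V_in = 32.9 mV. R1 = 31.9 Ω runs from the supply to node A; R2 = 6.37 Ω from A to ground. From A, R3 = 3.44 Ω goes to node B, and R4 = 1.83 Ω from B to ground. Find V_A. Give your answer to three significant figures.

Looking into the second stage from A: R3 + R4 = 5.270 Ω appears in parallel with R2.
Effective lower resistance at A: R2 ‖ 5.270 = 2.884 Ω.
V_A = 32.9 × 2.884/(31.9 + 2.884) = 2.728 mV.

V_A ≈ 2.73 mV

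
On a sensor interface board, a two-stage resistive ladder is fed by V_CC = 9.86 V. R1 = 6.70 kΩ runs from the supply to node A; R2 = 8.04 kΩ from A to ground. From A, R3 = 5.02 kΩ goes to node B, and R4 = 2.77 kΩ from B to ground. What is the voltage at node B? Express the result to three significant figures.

V_B ≈ 1.30 V

Node A sees R2 in parallel with the series input of stage 2, R3 + R4 = 7.790 kΩ.
Effective lower resistance at A: R2 ‖ 7.790 = 3.957 kΩ.
So V_A = 9.86 × 0.3713 = 3.661 V.
Then the unloaded second divider: V_B = V_A × R4/(R3+R4) = 3.661 × 0.3556 = 1.302 V.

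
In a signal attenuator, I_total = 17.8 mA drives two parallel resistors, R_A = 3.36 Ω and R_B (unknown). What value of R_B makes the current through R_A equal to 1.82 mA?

R_B ≈ 0.383 Ω

In a two-way split, I_A/I_total = R_B/(R_A + R_B).
With f = 0.1022, R_B = R_A · f/(1−f) = 3.36 × 0.1139 = 0.3827 Ω.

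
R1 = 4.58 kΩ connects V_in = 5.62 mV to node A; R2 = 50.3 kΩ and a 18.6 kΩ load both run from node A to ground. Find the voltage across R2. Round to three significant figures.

V_out ≈ 4.20 mV

First combine the lower leg with the load: R2 ‖ R_L = 13.58 kΩ.
Now apply the divider: V_out = 5.62 × 0.7478 = 4.203 mV.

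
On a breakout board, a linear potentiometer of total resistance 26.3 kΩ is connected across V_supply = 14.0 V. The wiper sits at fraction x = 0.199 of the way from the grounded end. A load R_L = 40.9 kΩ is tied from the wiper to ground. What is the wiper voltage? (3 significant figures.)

Split the track: R_lower = x·R_p = 5.234 kΩ, R_upper = (1−x)·R_p = 21.07 kΩ.
R_L loads the lower segment: effective lower R = 4.640 kΩ.
V_out = 14.0 × 4.640/(21.07 + 4.640) = 2.527 V.
(Unloaded: V_out = x·V_supply = 2.79 V.)

V_out ≈ 2.53 V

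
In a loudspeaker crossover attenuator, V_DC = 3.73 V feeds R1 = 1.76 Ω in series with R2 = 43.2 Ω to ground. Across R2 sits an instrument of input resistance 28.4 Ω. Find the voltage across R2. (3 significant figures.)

First combine the lower leg with the load: R2 ‖ R_L = 17.14 Ω.
Now apply the divider: V_out = 3.73 × 0.9069 = 3.383 V.
(Unloaded it would be 3.58 V; the load pulls it down.)

V_out ≈ 3.38 V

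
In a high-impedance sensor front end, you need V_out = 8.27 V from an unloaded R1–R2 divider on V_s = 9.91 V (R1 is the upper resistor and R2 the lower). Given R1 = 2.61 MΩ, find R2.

Required fraction k = V_out/V_s = 0.8345.
So R2 = R1 · V_out/(V_s − V_out) = 2.61 × 8.27/(9.91 − 8.27) = 2.61 × 5.043 = 13.16 MΩ.

R2 ≈ 13.2 MΩ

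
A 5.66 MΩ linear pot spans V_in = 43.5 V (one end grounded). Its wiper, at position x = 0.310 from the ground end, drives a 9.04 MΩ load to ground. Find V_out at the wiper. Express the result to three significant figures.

V_out ≈ 11.9 V

Lower segment x·R_p = 1.755 MΩ; upper segment (1−x)·R_p = 3.905 MΩ.
R_L loads the lower segment: effective lower R = 1.469 MΩ.
V_out = 43.5 × 1.469/(3.905 + 1.469) = 11.89 V.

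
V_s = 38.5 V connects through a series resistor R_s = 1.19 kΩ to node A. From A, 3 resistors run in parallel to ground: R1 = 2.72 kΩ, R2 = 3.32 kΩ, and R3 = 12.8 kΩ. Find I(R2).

Equivalent of the parallel group: R_p = 1.339 kΩ.
Node voltage V_A = V_s · R_p/(R_s + R_p) = 38.5 × 0.5294 = 20.38 V.
I(R2) = V_A / R2 = 20.38/3.32 = 6.139 mA.

I ≈ 6.14 mA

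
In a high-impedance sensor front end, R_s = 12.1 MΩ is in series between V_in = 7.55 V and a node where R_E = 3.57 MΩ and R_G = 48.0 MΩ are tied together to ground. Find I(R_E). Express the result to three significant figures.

Parallel bank: R_p = 1/(1/3.57 + 1/48.0) = 3.323 MΩ.
V_A by voltage divider: V_A = 7.55 × 3.323/(12.1 + 3.323) = 1.627 V.
Branch current I = V_A/R_E = 1.627/3.57 = 0.4556 µA.

I ≈ 0.456 µA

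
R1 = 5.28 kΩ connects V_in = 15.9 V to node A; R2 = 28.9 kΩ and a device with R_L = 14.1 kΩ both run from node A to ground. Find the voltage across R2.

The load sits in parallel with R2, giving an effective lower resistance R2' = R2·R_L/(R2+R_L) = 9.477 kΩ.
Then V_out = V_in · R2'/(R1 + R2') = 15.9 × 9.477/14.76 = 10.21 V.

V_out ≈ 10.2 V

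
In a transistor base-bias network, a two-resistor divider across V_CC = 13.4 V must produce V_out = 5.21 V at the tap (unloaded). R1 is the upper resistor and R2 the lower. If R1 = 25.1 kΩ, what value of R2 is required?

The divider ratio is R2/(R1+R2) = 5.21/13.4 = 0.3888.
Rearranging, R2 = R1·k/(1−k) = 25.1 × 0.6361 = 15.97 kΩ.

R2 ≈ 16.0 kΩ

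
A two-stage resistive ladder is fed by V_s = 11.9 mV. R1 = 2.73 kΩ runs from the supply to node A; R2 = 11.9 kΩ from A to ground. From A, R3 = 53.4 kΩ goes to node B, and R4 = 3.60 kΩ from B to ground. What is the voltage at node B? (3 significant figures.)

Looking into the second stage from A: R3 + R4 = 57.00 kΩ appears in parallel with R2.
R2 ‖ (R3+R4) = 9.845 kΩ.
First divider: V_A = V_s · 9.845/(2.73 + 9.845) = 9.316 mV.
V_B = V_A × 0.06316 = 0.5884 mV.

V_B ≈ 0.588 mV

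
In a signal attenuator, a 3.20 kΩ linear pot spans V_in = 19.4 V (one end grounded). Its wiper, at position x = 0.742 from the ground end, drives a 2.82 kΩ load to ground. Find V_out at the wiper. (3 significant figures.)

V_out ≈ 11.8 V

The pot divides into 0.8256 kΩ above the wiper and 2.374 kΩ below.
Lower segment in parallel with the load: 2.374 ‖ 2.82 = 1.289 kΩ.
Loaded-divider output: V_out = 19.4 × 0.6096 = 11.83 V.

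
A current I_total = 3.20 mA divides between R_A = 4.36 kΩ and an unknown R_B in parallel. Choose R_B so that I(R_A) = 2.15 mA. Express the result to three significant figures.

R_B ≈ 8.93 kΩ

In a two-way split, I_A/I_total = R_B/(R_A + R_B).
2.15/3.20 = R_B/(R_A + R_B) → R_B = R_A · (0.6719)/(1 − 0.6719) = 4.36 × 2.048 = 8.928 kΩ.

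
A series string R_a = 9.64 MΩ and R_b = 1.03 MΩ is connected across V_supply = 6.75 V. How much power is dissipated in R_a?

ΣR = 10.67 MΩ → I = 6.75/10.67 = 0.6326 µA.
V(R_a) = I·R = 6.098 V; P = V·I = 6.098 × 0.6326 = 3.858 µW.

P ≈ 3.86 µW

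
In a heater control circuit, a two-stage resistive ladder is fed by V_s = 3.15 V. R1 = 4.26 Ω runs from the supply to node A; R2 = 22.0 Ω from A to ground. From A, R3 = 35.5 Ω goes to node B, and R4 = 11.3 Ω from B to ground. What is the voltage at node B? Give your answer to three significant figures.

V_B ≈ 0.592 V

Node A sees R2 in parallel with the series input of stage 2, R3 + R4 = 46.80 Ω.
Effective lower resistance at A: R2 ‖ 46.80 = 14.97 Ω.
First divider: V_A = V_s · 14.97/(4.26 + 14.97) = 2.452 V.
Stage 2 is unloaded, so V_B = V_A · R4/(R3+R4) = 2.452 × 11.3/46.80 = 0.5920 V.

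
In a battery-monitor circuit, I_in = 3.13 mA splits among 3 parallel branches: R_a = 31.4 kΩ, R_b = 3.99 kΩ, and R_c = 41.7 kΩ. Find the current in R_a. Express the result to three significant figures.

Conductances: ΣG = 1/31.4 + 1/3.99 + 1/41.7 = 0.3065 (1/kΩ).
Current divider: I(R_a) = I_in · G_k/ΣG = 3.13 × (0.03185/0.3065) = 3.13 × 0.1039 = 0.3253 mA.

I ≈ 0.325 mA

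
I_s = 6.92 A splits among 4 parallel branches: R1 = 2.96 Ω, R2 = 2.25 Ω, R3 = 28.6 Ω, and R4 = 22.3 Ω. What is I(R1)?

I ≈ 2.71 A

Total conductance ΣG = 1/2.96 + 1/2.25 + 1/28.6 + 1/22.3 = 0.8621 (units of 1/Ω).
By the current-divider rule, I = I_s · G_k/ΣG = 6.92 × 0.3919 = 2.712 A.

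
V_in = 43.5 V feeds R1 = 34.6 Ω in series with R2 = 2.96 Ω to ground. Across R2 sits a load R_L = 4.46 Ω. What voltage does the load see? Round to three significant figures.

First combine the lower leg with the load: R2 ‖ R_L = 1.779 Ω.
Now apply the divider: V_out = 43.5 × 0.04891 = 2.127 V.
(Unloaded it would be 3.43 V; the load pulls it down.)

V_out ≈ 2.13 V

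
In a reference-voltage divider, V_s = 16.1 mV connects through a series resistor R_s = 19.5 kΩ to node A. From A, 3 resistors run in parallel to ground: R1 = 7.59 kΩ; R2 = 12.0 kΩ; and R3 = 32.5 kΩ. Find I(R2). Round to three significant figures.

Equivalent of the parallel group: R_p = 4.067 kΩ.
V_A = 16.1 × 4.067/23.57 = 2.779 mV.
I(R2) = V_A / R2 = 2.779/12.0 = 0.2316 µA.

I ≈ 0.232 µA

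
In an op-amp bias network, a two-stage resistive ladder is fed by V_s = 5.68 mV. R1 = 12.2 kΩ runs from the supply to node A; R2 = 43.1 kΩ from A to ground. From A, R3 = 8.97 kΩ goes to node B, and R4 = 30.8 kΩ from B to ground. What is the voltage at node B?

V_B ≈ 2.77 mV

Node A sees R2 in parallel with the series input of stage 2, R3 + R4 = 39.77 kΩ.
R2 ‖ (R3+R4) = 20.68 kΩ.
So V_A = 5.68 × 0.6290 = 3.573 mV.
Then the unloaded second divider: V_B = V_A × R4/(R3+R4) = 3.573 × 0.7745 = 2.767 mV.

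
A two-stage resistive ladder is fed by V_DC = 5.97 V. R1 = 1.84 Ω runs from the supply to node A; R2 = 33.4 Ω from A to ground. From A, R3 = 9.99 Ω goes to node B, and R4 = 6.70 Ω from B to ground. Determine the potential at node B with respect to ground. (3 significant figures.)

Node A sees R2 in parallel with the series input of stage 2, R3 + R4 = 16.69 Ω.
R2 ‖ (R3+R4) = 11.13 Ω.
First divider: V_A = V_DC · 11.13/(1.84 + 11.13) = 5.123 V.
Stage 2 is unloaded, so V_B = V_A · R4/(R3+R4) = 5.123 × 6.70/16.69 = 2.057 V.

V_B ≈ 2.06 V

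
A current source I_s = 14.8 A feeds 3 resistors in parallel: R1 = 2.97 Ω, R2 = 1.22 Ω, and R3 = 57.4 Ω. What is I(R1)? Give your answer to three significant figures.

I ≈ 4.25 A

ΣG = 1/2.97 + 1/1.22 + 1/57.4 = 1.174.
Current divider: I(R1) = I_s · G_k/ΣG = 14.8 × (0.3367/1.174) = 14.8 × 0.2868 = 4.245 A.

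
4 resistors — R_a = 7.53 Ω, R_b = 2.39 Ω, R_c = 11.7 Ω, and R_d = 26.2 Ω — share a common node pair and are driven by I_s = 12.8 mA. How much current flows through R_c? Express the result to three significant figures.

I ≈ 1.62 mA

ΣG = 1/7.53 + 1/2.39 + 1/11.7 + 1/26.2 = 0.6749.
R_c takes the fraction G_k/ΣG = 0.08547/0.6749 = 0.1267, so I = 12.8 × 0.1267 = 1.621 mA.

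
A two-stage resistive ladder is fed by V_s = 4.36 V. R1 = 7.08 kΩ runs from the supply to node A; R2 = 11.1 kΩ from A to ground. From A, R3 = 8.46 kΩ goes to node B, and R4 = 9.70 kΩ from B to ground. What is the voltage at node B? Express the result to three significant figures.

Looking into the second stage from A: R3 + R4 = 18.16 kΩ appears in parallel with R2.
Effective lower resistance at A: R2 ‖ 18.16 = 6.889 kΩ.
V_A = 4.36 × 6.889/(7.08 + 6.889) = 2.150 V.
Stage 2 is unloaded, so V_B = V_A · R4/(R3+R4) = 2.150 × 9.70/18.16 = 1.149 V.

V_B ≈ 1.15 V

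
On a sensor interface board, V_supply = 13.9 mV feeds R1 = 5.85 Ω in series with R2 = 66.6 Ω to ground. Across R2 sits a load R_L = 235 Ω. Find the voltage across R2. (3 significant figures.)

R2 ‖ R_L = (66.6 × 235)/(66.6 + 235) = 51.89 Ω.
Then V_out = V_supply · R2'/(R1 + R2') = 13.9 × 51.89/57.74 = 12.49 mV.
(Unloaded it would be 12.8 mV; the load pulls it down.)

V_out ≈ 12.5 mV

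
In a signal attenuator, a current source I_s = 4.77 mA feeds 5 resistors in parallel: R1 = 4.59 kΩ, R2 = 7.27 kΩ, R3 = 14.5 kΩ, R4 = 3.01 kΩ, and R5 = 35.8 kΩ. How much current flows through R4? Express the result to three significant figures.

Total conductance ΣG = 1/4.59 + 1/7.27 + 1/14.5 + 1/3.01 + 1/35.8 = 0.7845 (units of 1/kΩ).
R4 takes the fraction G_k/ΣG = 0.3322/0.7845 = 0.4235, so I = 4.77 × 0.4235 = 2.020 mA.

I ≈ 2.02 mA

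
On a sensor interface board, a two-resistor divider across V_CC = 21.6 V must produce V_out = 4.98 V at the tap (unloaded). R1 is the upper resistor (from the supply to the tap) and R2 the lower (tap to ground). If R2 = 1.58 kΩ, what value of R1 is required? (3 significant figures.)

R1 ≈ 5.27 kΩ

V_out/V_CC = R2/(R1+R2) = 0.2306.
Rearranging, R1 = R2·(1−k)/k = 1.58 × 3.337 = 5.273 kΩ.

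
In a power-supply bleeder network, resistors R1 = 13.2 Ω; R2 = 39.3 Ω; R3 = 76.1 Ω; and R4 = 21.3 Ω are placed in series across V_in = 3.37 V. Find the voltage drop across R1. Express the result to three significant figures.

V ≈ 0.297 V

ΣR = 13.2 + 39.3 + 76.1 + 21.3 = 149.9 Ω.
Voltage divider: V = V_in · (13.20 / 149.9) = 3.37 × 0.08806 = 0.2968 V.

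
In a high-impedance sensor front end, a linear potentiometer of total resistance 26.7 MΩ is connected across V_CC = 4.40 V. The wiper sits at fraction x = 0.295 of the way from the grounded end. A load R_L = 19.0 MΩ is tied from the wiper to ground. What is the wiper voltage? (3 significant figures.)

V_out ≈ 1.00 V

The pot divides into 18.82 MΩ above the wiper and 7.876 MΩ below.
(x·R_p) ‖ R_L = 5.568 MΩ.
Loaded-divider output: V_out = 4.40 × 0.2283 = 1.004 V.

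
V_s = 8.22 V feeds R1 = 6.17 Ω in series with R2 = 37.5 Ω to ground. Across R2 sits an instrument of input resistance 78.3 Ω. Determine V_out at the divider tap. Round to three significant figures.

The load sits in parallel with R2, giving an effective lower resistance R2' = R2·R_L/(R2+R_L) = 25.36 Ω.
Now apply the divider: V_out = 8.22 × 0.8043 = 6.611 V.

V_out ≈ 6.61 V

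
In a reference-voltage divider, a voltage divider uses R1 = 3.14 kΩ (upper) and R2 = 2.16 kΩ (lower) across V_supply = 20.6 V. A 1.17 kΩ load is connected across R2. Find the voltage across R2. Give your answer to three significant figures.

V_out ≈ 4.01 V

R2 ‖ R_L = (2.16 × 1.17)/(2.16 + 1.17) = 0.7589 kΩ.
Now apply the divider: V_out = 20.6 × 0.1946 = 4.010 V.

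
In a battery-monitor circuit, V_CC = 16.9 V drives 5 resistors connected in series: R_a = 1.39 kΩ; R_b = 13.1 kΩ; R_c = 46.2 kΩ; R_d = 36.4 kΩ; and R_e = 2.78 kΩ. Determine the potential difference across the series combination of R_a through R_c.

V ≈ 10.3 V

Total series resistance ΣR = 1.39 + 13.1 + 46.2 + 36.4 + 2.78 = 99.87 kΩ.
R_{R_a..R_c} = 1.39 + 13.1 + 46.2 = 60.69 kΩ.
Voltage divider: V = V_CC · (60.69 / 99.87) = 16.9 × 0.6077 = 10.27 V.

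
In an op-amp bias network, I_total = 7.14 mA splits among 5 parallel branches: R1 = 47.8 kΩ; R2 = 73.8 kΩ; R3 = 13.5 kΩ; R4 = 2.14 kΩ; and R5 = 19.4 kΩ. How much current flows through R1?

Conductances: ΣG = 1/47.8 + 1/73.8 + 1/13.5 + 1/2.14 + 1/19.4 = 0.6274 (1/kΩ).
R1 takes the fraction G_k/ΣG = 0.02092/0.6274 = 0.03335, so I = 7.14 × 0.03335 = 0.2381 mA.

I ≈ 0.238 mA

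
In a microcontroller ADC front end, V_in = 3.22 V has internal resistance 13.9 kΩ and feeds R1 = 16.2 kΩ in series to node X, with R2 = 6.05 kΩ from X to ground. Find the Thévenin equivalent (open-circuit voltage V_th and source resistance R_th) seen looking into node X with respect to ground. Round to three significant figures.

V_th ≈ 0.539 V, R_th ≈ 5.04 kΩ

R1' = 13.9 + 16.2 = 30.10 kΩ (source resistance + R1).
Open-circuit (no load on X): V_th = V_in · R2/(R1' + R2) = 3.22 × 6.05/(30.10 + 6.05) = 0.5389 V.
Zeroing V_in shorts the top of R1' to ground, so R_th = R1' ‖ R2 = 5.037 kΩ.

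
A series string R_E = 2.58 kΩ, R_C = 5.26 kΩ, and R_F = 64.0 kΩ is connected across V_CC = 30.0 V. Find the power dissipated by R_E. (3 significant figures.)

P ≈ 0.450 mW

Series current I = V_CC/ΣR = 30.0/71.84 = 0.4176 mA.
P = I²R = 0.1744 × 2.58 = 0.4499 mW.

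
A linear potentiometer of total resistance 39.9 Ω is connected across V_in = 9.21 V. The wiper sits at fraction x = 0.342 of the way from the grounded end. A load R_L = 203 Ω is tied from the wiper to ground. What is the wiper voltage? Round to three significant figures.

V_out ≈ 3.02 V

Lower segment x·R_p = 13.65 Ω; upper segment (1−x)·R_p = 26.25 Ω.
Lower segment in parallel with the load: 13.65 ‖ 203 = 12.79 Ω.
Then V_out = V_in · 12.79/(26.25 + 12.79) = 3.016 V.
(Unloaded: V_out = x·V_in = 3.15 V.)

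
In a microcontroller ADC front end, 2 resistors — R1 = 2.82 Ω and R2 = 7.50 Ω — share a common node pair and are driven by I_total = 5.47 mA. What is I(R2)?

With just two branches, the current splits inversely with resistance.
So I = 5.47 × 2.82/10.32 = 1.495 mA.

I ≈ 1.49 mA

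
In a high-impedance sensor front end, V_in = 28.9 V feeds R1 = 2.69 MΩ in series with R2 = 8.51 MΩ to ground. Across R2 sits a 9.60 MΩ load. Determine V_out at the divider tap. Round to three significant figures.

R2 ‖ R_L = (8.51 × 9.60)/(8.51 + 9.60) = 4.511 MΩ.
Now apply the divider: V_out = 28.9 × 0.6264 = 18.10 V.
(Unloaded it would be 22.0 V; the load pulls it down.)

V_out ≈ 18.1 V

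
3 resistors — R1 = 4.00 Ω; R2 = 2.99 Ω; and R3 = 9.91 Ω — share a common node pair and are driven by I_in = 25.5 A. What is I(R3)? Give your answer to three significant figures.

I ≈ 3.75 A

Conductances: ΣG = 1/4.00 + 1/2.99 + 1/9.91 = 0.6854 (1/Ω).
R3 takes the fraction G_k/ΣG = 0.1009/0.6854 = 0.1472, so I = 25.5 × 0.1472 = 3.754 A.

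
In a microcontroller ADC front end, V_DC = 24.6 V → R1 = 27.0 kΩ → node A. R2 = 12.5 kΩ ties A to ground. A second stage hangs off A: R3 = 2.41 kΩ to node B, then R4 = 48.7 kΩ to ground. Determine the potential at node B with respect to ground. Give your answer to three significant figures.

V_B ≈ 6.36 V

The second stage (R3 + R4 = 51.11 kΩ) loads node A in parallel with R2.
R2 ‖ (R3+R4) = 10.04 kΩ.
First divider: V_A = V_DC · 10.04/(27.0 + 10.04) = 6.670 V.
V_B = V_A × 0.9528 = 6.355 V.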